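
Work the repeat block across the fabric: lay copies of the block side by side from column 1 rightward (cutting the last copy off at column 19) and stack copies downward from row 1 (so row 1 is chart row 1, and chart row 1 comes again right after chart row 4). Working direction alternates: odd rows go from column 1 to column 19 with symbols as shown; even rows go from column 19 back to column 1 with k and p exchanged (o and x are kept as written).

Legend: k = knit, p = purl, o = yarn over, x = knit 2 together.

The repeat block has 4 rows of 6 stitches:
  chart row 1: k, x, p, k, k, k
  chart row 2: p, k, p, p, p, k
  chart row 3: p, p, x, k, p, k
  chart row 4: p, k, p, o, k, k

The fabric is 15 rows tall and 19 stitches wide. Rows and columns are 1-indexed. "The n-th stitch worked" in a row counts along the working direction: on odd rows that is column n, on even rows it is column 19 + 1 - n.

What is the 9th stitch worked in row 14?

Row 14: (14-1) mod 4 = 1, so use chart row 2. Even row -> WS.
Chart row 2 tiled across columns 1-19: p k p p p k p k p p p k p k p p p k p
WS row: flip the tiled sequence (start at column 19) and apply k<->p; o and x stay.
Row 14 as worked: k p k k k p k p k k k p k p k k k p k
The 9th stitch worked is k.

Result:
k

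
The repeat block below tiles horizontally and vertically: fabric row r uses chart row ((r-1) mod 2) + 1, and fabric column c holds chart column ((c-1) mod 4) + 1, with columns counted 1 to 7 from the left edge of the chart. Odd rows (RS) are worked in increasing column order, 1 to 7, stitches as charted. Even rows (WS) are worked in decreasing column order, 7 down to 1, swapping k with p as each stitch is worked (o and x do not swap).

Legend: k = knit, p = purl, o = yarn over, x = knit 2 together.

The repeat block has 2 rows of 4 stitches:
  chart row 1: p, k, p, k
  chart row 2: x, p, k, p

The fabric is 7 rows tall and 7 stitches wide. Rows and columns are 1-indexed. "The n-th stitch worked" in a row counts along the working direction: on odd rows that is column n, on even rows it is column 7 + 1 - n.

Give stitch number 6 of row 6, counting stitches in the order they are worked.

Stitch:
k

Derivation:
Row 6: (6-1) mod 2 = 1, so use chart row 2. Even row -> WS.
Chart row 2 tiled across columns 1-7: x p k p x p k
WS row: flip the tiled sequence (start at column 7) and apply k<->p; o and x stay.
Row 6 as worked: p k x k p k x
The 6th stitch worked is k.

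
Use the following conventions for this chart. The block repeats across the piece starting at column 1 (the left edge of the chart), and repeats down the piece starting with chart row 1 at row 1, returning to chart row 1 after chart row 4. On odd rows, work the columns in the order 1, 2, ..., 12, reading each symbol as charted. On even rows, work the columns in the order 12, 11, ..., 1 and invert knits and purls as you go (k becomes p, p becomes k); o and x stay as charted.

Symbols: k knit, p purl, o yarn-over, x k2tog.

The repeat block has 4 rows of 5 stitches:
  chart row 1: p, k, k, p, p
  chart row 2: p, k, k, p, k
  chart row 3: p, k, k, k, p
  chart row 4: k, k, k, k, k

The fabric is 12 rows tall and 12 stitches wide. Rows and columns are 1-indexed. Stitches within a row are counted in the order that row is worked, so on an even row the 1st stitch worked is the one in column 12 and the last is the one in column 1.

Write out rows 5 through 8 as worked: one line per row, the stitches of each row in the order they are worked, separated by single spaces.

Row 5: chart row 1, RS - tile across columns 1-12 and work as-is.
Row 6: chart row 2, WS - tiled (columns 1-12): p k k p k p k k p k p k; work from column 12 back to 1 with k<->p swapped.
Row 7: chart row 3, RS - tile across columns 1-12 and work as-is.
Row 8: chart row 4, WS - tiled (columns 1-12): k k k k k k k k k k k k; work from column 12 back to 1 with k<->p swapped.

Rows as worked:
p k k p p p k k p p p k
p k p k p p k p k p p k
p k k k p p k k k p p k
p p p p p p p p p p p p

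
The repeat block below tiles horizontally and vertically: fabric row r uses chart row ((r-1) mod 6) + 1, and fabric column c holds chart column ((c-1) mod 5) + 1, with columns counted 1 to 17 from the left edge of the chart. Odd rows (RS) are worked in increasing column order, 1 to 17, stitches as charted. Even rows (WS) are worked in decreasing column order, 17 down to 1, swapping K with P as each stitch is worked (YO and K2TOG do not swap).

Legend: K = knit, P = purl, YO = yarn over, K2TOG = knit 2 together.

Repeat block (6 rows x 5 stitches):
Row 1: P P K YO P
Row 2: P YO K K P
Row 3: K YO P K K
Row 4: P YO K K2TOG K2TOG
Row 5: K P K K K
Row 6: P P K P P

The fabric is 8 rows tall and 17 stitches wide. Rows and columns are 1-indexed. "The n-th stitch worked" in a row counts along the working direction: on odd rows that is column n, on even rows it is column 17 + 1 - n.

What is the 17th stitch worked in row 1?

Row 1 uses chart row ((1-1) mod 6)+1 = 1. Row 1 is odd, so RS.
Chart row 1 tiled across columns 1-17: P P K YO P P P K YO P P P K YO P P P
RS row: no reversal, no swap; stitch n worked = column n.
The 17th stitch worked is P.

Stitch:
P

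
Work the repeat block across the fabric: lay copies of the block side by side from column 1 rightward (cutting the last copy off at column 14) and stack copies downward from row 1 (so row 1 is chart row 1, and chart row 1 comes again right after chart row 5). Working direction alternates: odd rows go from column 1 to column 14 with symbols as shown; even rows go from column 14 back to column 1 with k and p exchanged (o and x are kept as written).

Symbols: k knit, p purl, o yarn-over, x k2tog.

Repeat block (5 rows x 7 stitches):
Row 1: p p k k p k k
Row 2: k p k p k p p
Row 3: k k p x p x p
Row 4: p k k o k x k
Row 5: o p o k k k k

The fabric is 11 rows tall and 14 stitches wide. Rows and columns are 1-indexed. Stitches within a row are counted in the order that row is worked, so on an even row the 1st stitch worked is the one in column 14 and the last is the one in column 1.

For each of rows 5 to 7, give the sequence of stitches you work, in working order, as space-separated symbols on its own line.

Row 5: chart row 5, RS - tile across columns 1-14 and work as-is.
Row 6: chart row 1, WS - tiled (columns 1-14): p p k k p k k p p k k p k k; work from column 14 back to 1 with k<->p swapped.
Row 7: chart row 2, RS - tile across columns 1-14 and work as-is.

Rows as worked:
o p o k k k k o p o k k k k
p p k p p k k p p k p p k k
k p k p k p p k p k p k p p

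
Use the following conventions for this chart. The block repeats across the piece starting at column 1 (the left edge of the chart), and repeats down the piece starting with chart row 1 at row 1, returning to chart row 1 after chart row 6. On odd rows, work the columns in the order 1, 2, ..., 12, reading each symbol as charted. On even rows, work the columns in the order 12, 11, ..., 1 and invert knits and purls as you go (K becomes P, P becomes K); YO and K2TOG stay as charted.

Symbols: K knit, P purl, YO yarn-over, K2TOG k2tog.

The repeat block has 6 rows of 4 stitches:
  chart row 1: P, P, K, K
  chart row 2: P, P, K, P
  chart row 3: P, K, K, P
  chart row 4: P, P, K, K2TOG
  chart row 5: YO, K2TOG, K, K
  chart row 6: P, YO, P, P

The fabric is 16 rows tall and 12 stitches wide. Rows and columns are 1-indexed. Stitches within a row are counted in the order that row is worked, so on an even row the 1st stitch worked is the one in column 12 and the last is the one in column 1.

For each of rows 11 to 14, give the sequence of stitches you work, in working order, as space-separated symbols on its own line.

Row 11: chart row 5, RS - tile across columns 1-12 and work as-is.
Row 12: chart row 6, WS - tiled (columns 1-12): P YO P P P YO P P P YO P P; work from column 12 back to 1 with K<->P swapped.
Row 13: chart row 1, RS - tile across columns 1-12 and work as-is.
Row 14: chart row 2, WS - tiled (columns 1-12): P P K P P P K P P P K P; work from column 12 back to 1 with K<->P swapped.

== ROWS AS WORKED ==
YO K2TOG K K YO K2TOG K K YO K2TOG K K
K K YO K K K YO K K K YO K
P P K K P P K K P P K K
K P K K K P K K K P K K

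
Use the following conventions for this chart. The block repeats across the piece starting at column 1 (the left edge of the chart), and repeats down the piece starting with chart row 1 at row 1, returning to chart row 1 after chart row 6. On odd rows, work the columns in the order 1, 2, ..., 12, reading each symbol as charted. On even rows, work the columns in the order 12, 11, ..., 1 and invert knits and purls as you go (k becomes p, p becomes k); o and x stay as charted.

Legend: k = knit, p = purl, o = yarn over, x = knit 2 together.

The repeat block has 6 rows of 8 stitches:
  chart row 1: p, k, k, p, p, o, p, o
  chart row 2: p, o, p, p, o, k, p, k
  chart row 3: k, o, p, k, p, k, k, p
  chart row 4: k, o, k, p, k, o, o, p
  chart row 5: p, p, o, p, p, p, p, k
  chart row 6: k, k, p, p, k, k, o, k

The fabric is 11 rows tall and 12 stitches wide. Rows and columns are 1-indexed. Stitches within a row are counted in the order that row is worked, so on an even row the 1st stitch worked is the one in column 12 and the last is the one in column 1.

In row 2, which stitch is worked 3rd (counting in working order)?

Result:
o

Derivation:
For row 2: chart row = ((2-1) mod 6) + 1 = 2; this is a WS (even) row.
Chart row 2 tiled across columns 1-12: p o p p o k p k p o p p
Wrong side: read the tiled row from column 12 down to 1 and exchange k with p (leave o, x).
Row 2 as worked: k k o k p k p o k k o k
Stitch 3 in working order -> o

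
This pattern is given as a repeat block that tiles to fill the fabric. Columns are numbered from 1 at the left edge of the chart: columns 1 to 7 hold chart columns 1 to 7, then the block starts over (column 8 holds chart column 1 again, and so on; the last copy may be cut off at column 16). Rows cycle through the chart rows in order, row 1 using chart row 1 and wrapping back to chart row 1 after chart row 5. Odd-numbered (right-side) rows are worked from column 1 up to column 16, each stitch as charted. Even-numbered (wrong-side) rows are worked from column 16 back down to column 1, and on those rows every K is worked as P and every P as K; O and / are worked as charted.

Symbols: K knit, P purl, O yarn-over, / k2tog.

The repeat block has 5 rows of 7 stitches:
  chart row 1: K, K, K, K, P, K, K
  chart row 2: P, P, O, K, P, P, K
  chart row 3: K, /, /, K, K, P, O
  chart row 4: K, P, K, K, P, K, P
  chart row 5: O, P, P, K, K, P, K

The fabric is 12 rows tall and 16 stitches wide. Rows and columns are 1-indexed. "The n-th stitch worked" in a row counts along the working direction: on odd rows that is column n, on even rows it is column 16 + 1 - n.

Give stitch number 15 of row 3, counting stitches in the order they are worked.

Row 3: (3-1) mod 5 = 2, so use chart row 3. Odd row -> RS.
Chart row 3 tiled across columns 1-16: K / / K K P O K / / K K P O K /
Right side: take the tiled row as-is (worked left to right from column 1).
Stitch 15 in working order -> K

Stitch:
K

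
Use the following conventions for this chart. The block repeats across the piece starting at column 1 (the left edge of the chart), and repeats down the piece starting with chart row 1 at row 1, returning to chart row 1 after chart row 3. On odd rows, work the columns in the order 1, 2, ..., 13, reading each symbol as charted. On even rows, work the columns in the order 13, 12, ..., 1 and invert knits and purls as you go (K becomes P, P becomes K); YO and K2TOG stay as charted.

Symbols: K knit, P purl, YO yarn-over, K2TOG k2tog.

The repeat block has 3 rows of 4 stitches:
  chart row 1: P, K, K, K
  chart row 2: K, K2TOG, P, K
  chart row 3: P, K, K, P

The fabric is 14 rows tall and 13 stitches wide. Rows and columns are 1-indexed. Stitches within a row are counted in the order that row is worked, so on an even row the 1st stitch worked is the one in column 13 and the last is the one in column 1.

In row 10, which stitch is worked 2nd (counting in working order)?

Stitch:
P

Derivation:
Row 10 uses chart row ((10-1) mod 3)+1 = 1. Row 10 is even, so WS.
Chart row 1 tiled across columns 1-13: P K K K P K K K P K K K P
WS: work from column 13 back to column 1 (reverse the tiled row), swapping K<->P (YO and K2TOG unchanged).
Row 10 as worked: K P P P K P P P K P P P K
Counting 2 along the worked row gives P.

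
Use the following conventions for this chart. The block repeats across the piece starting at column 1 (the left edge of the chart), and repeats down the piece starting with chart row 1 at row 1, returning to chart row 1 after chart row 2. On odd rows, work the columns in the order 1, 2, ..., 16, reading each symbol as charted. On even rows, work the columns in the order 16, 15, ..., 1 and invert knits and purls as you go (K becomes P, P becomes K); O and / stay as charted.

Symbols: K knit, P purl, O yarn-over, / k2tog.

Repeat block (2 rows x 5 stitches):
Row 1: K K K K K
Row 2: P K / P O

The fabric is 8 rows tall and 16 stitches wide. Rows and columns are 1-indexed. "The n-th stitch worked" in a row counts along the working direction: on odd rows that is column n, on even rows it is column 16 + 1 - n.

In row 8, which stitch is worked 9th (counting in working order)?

Row 8 uses chart row ((8-1) mod 2)+1 = 2. Row 8 is even, so WS.
Chart row 2 tiled across columns 1-16: P K / P O P K / P O P K / P O P
WS: work from column 16 back to column 1 (reverse the tiled row), swapping K<->P (O and / unchanged).
Row 8 as worked: K O K / P K O K / P K O K / P K
Stitch 9 in working order -> /

== STITCH ==
/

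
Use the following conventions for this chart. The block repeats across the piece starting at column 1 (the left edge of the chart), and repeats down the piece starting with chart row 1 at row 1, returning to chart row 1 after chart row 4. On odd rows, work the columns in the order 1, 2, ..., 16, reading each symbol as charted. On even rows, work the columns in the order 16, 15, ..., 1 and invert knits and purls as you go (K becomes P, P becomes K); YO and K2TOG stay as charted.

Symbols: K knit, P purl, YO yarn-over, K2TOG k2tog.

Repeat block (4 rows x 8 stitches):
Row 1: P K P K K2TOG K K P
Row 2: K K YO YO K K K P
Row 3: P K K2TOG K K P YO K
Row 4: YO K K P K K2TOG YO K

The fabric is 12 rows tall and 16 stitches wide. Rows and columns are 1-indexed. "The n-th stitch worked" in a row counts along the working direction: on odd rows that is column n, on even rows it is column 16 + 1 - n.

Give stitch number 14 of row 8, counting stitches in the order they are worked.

For row 8: chart row = ((8-1) mod 4) + 1 = 4; this is a WS (even) row.
Chart row 4 tiled across columns 1-16: YO K K P K K2TOG YO K YO K K P K K2TOG YO K
WS: work from column 16 back to column 1 (reverse the tiled row), swapping K<->P (YO and K2TOG unchanged).
Row 8 as worked: P YO K2TOG P K P P YO P YO K2TOG P K P P YO
Counting 14 along the worked row gives P.

== STITCH ==
P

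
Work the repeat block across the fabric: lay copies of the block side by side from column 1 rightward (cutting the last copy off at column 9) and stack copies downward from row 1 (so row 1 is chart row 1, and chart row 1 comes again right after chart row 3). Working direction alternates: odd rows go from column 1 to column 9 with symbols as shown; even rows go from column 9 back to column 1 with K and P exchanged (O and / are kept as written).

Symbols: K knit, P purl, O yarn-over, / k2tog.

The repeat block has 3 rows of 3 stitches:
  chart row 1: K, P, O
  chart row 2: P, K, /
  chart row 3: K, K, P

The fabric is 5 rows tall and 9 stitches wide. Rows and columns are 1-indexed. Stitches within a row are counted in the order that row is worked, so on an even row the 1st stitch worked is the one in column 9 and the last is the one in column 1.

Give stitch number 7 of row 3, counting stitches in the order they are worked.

For row 3: chart row = ((3-1) mod 3) + 1 = 3; this is a RS (odd) row.
Chart row 3 tiled across columns 1-9: K K P K K P K K P
RS row: no reversal, no swap; stitch n worked = column n.
The 7th stitch worked is K.

== STITCH ==
K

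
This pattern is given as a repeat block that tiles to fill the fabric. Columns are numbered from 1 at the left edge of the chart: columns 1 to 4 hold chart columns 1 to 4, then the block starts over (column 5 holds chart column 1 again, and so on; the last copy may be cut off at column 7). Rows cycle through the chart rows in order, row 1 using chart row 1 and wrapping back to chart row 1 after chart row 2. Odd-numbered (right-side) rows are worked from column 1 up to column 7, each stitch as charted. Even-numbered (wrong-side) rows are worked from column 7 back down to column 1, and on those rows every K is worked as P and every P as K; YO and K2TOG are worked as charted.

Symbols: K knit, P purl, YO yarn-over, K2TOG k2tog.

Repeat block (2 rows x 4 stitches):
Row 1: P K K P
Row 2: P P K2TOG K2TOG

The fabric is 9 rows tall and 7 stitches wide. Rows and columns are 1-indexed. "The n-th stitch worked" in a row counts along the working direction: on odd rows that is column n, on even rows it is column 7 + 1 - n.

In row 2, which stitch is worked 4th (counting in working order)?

Row 2 uses chart row ((2-1) mod 2)+1 = 2. Row 2 is even, so WS.
Chart row 2 tiled across columns 1-7: P P K2TOG K2TOG P P K2TOG
WS row: flip the tiled sequence (start at column 7) and apply K<->P; YO and K2TOG stay.
Row 2 as worked: K2TOG K K K2TOG K2TOG K K
Counting 4 along the worked row gives K2TOG.

Stitch:
K2TOG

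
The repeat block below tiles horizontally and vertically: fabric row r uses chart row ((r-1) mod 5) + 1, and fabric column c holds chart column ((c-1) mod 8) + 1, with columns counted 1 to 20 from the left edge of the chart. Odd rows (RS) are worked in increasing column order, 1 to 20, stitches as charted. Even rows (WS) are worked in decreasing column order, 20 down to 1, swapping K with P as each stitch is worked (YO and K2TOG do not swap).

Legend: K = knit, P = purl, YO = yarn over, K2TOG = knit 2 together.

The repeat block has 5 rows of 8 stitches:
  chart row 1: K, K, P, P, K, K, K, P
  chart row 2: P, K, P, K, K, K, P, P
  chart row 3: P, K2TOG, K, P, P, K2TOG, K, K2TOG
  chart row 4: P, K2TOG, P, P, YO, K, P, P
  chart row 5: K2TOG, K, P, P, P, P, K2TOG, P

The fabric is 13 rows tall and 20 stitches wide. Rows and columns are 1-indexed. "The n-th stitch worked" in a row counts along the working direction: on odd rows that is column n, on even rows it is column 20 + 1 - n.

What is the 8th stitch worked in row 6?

Row 6: (6-1) mod 5 = 0, so use chart row 1. Even row -> WS.
Chart row 1 tiled across columns 1-20: K K P P K K K P K K P P K K K P K K P P
WS: work from column 20 back to column 1 (reverse the tiled row), swapping K<->P (YO and K2TOG unchanged).
Row 6 as worked: K K P P K P P P K K P P K P P P K K P P
Stitch 8 in working order -> P

Result:
P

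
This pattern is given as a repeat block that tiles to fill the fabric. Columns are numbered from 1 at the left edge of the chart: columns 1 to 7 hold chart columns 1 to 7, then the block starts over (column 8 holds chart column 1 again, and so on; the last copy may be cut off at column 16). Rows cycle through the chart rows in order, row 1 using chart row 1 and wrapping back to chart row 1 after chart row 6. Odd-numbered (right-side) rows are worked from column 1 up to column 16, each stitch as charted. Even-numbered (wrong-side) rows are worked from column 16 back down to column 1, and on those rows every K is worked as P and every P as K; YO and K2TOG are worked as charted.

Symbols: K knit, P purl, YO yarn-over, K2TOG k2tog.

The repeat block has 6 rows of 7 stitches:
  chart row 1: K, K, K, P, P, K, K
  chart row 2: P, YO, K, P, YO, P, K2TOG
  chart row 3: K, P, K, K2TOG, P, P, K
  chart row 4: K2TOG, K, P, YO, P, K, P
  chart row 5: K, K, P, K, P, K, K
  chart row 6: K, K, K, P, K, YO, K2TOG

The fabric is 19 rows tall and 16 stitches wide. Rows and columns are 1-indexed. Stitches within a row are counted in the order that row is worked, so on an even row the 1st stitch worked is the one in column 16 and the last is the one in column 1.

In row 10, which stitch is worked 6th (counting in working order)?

== STITCH ==
YO

Derivation:
Row 10: (10-1) mod 6 = 3, so use chart row 4. Even row -> WS.
Chart row 4 tiled across columns 1-16: K2TOG K P YO P K P K2TOG K P YO P K P K2TOG K
WS row: flip the tiled sequence (start at column 16) and apply K<->P; YO and K2TOG stay.
Row 10 as worked: P K2TOG K P K YO K P K2TOG K P K YO K P K2TOG
Counting 6 along the worked row gives YO.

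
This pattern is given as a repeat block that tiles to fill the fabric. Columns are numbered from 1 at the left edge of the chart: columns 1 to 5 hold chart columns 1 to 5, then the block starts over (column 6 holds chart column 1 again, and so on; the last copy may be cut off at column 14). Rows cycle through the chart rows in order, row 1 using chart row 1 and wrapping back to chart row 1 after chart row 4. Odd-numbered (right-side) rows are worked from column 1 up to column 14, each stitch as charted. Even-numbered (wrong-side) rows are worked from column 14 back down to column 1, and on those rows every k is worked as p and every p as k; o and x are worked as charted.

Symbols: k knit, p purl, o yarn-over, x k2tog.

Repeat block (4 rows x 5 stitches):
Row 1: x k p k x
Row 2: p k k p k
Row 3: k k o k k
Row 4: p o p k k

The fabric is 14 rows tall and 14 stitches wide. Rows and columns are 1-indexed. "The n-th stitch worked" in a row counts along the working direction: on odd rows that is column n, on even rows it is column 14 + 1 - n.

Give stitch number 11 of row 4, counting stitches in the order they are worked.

For row 4: chart row = ((4-1) mod 4) + 1 = 4; this is a WS (even) row.
Chart row 4 tiled across columns 1-14: p o p k k p o p k k p o p k
WS: work from column 14 back to column 1 (reverse the tiled row), swapping k<->p (o and x unchanged).
Row 4 as worked: p k o k p p k o k p p k o k
The 11th stitch worked is p.

Result:
p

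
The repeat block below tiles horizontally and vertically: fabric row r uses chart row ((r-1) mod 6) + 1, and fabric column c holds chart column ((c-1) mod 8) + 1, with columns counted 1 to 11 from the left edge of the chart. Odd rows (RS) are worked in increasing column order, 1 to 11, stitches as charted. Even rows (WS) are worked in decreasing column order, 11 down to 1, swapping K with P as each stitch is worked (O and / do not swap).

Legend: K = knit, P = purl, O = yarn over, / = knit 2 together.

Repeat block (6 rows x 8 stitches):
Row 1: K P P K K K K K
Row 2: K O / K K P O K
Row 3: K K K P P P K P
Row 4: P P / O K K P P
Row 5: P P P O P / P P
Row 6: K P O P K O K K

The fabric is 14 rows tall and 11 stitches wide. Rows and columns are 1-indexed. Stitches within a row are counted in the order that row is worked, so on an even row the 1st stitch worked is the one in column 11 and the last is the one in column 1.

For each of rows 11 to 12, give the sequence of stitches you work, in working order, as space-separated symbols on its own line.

Rows as worked:
P P P O P / P P P P P
O K P P P O P K O K P

Derivation:
Row 11: chart row 5, RS - tile across columns 1-11 and work as-is.
Row 12: chart row 6, WS - tiled (columns 1-11): K P O P K O K K K P O; work from column 11 back to 1 with K<->P swapped.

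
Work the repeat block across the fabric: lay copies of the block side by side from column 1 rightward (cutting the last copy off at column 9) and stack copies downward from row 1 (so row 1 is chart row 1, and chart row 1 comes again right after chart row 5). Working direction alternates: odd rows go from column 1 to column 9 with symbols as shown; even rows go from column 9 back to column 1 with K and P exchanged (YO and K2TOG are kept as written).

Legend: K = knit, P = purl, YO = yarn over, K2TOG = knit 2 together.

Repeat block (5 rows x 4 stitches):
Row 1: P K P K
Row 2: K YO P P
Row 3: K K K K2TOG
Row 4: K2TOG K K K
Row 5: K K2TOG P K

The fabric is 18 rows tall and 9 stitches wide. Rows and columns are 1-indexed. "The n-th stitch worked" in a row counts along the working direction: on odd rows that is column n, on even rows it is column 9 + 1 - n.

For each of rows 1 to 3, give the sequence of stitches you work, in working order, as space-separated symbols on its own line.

Row 1: chart row 1, RS - tile across columns 1-9 and work as-is.
Row 2: chart row 2, WS - tiled (columns 1-9): K YO P P K YO P P K; work from column 9 back to 1 with K<->P swapped.
Row 3: chart row 3, RS - tile across columns 1-9 and work as-is.

Rows as worked:
P K P K P K P K P
P K K YO P K K YO P
K K K K2TOG K K K K2TOG K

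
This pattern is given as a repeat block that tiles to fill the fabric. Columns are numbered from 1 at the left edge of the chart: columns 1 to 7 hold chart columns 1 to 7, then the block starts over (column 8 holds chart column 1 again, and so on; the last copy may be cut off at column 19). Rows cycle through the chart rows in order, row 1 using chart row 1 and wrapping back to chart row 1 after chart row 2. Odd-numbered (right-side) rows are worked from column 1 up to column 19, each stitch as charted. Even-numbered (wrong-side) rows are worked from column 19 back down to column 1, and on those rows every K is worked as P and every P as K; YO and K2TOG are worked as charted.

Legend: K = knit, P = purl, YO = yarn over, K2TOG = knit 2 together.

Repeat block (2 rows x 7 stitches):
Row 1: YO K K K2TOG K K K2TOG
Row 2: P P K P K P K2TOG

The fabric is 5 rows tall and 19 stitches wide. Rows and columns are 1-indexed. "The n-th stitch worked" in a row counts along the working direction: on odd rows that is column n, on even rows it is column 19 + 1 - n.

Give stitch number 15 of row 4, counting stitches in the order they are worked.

Stitch:
P

Derivation:
Row 4 uses chart row ((4-1) mod 2)+1 = 2. Row 4 is even, so WS.
Chart row 2 tiled across columns 1-19: P P K P K P K2TOG P P K P K P K2TOG P P K P K
Wrong side: read the tiled row from column 19 down to 1 and exchange K with P (leave YO, K2TOG).
Row 4 as worked: P K P K K K2TOG K P K P K K K2TOG K P K P K K
The 15th stitch worked is P.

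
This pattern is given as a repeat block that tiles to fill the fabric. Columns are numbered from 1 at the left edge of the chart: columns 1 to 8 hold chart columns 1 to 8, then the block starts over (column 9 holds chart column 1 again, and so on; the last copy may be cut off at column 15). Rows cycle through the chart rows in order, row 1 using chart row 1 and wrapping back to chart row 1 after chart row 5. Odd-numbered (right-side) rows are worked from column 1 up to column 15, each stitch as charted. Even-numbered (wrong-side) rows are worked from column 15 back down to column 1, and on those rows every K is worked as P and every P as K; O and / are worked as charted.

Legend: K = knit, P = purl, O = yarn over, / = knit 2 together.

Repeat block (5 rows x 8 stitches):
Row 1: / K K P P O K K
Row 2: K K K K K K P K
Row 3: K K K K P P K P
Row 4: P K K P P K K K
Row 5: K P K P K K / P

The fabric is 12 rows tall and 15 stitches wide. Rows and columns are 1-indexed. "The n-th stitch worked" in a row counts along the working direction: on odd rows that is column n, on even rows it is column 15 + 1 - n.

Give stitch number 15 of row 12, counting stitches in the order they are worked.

Row 12 uses chart row ((12-1) mod 5)+1 = 2. Row 12 is even, so WS.
Chart row 2 tiled across columns 1-15: K K K K K K P K K K K K K K P
WS: work from column 15 back to column 1 (reverse the tiled row), swapping K<->P (O and / unchanged).
Row 12 as worked: K P P P P P P P K P P P P P P
The 15th stitch worked is P.

Stitch:
P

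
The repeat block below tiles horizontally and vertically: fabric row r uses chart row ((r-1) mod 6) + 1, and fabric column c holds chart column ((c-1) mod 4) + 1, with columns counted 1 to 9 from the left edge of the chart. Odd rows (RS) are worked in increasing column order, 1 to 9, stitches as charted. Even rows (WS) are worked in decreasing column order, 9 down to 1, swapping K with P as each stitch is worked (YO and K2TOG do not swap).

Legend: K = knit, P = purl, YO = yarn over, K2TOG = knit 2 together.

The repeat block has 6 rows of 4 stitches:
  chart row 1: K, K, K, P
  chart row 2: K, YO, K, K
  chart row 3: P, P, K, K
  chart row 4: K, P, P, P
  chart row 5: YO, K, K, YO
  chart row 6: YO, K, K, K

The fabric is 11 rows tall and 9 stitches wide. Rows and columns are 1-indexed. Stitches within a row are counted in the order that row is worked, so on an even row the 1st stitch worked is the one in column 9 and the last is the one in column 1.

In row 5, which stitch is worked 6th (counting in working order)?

Stitch:
K

Derivation:
Row 5: (5-1) mod 6 = 4, so use chart row 5. Odd row -> RS.
Chart row 5 tiled across columns 1-9: YO K K YO YO K K YO YO
Right side: take the tiled row as-is (worked left to right from column 1).
Counting 6 along the worked row gives K.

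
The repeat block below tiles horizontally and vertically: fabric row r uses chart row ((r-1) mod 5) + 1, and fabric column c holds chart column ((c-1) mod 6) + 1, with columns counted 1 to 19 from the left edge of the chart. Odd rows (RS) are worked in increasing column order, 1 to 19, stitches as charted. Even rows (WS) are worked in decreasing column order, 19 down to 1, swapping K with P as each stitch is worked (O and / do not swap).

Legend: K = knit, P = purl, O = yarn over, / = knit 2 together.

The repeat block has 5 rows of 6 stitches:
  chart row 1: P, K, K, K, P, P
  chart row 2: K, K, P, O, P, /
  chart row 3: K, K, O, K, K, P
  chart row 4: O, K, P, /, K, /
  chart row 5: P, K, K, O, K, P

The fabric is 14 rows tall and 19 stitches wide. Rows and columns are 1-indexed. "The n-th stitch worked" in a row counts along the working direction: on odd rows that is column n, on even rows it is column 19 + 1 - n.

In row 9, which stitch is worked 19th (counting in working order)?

For row 9: chart row = ((9-1) mod 5) + 1 = 4; this is a RS (odd) row.
Chart row 4 tiled across columns 1-19: O K P / K / O K P / K / O K P / K / O
Right side: take the tiled row as-is (worked left to right from column 1).
Counting 19 along the worked row gives O.

Result:
O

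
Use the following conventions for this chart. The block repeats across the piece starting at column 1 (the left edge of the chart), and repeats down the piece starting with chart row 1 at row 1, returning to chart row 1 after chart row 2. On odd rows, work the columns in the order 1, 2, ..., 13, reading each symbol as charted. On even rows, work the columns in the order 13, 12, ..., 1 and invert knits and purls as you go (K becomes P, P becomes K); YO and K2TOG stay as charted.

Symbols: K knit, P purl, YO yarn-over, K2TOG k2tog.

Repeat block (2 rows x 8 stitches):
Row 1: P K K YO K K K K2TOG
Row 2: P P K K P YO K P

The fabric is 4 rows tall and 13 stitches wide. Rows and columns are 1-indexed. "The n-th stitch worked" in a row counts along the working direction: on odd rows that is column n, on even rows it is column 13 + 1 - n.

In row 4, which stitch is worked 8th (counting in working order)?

For row 4: chart row = ((4-1) mod 2) + 1 = 2; this is a WS (even) row.
Chart row 2 tiled across columns 1-13: P P K K P YO K P P P K K P
Wrong side: read the tiled row from column 13 down to 1 and exchange K with P (leave YO, K2TOG).
Row 4 as worked: K P P K K K P YO K P P K K
The 8th stitch worked is YO.

Stitch:
YO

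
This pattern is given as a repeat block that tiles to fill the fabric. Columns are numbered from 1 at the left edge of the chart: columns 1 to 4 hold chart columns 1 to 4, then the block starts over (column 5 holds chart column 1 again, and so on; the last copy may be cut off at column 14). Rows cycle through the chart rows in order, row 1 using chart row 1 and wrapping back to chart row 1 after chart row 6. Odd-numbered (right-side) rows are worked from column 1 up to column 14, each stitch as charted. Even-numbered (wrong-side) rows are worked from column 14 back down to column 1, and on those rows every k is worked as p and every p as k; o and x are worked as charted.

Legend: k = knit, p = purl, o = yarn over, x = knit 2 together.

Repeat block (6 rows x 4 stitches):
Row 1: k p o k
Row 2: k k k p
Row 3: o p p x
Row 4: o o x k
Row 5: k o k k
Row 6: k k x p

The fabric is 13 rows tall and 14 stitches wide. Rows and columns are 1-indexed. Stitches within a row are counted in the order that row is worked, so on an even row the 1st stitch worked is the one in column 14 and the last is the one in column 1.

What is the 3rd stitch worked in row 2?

Stitch:
k

Derivation:
For row 2: chart row = ((2-1) mod 6) + 1 = 2; this is a WS (even) row.
Chart row 2 tiled across columns 1-14: k k k p k k k p k k k p k k
WS: work from column 14 back to column 1 (reverse the tiled row), swapping k<->p (o and x unchanged).
Row 2 as worked: p p k p p p k p p p k p p p
Stitch 3 in working order -> k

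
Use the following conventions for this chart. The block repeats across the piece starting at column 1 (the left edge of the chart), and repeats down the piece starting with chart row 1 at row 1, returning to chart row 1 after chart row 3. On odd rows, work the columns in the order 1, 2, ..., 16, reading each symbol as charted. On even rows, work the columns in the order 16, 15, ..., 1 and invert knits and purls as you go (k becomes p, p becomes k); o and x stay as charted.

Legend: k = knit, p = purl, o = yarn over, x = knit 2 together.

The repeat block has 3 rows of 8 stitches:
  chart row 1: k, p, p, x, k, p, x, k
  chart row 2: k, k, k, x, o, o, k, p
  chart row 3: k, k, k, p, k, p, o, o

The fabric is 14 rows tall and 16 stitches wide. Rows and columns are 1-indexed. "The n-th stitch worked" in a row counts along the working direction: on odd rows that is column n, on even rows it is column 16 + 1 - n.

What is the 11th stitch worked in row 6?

Stitch:
k

Derivation:
Row 6 uses chart row ((6-1) mod 3)+1 = 3. Row 6 is even, so WS.
Chart row 3 tiled across columns 1-16: k k k p k p o o k k k p k p o o
Wrong side: read the tiled row from column 16 down to 1 and exchange k with p (leave o, x).
Row 6 as worked: o o k p k p p p o o k p k p p p
Counting 11 along the worked row gives k.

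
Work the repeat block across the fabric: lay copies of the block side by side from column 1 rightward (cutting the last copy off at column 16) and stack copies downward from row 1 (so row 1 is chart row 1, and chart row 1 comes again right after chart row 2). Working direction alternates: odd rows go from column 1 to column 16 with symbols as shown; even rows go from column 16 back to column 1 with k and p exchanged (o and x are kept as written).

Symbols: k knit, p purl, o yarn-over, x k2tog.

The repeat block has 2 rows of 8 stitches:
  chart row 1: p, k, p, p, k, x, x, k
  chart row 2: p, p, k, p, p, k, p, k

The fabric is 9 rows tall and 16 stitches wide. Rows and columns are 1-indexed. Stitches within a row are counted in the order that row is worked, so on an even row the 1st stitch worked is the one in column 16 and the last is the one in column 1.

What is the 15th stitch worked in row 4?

Row 4: (4-1) mod 2 = 1, so use chart row 2. Even row -> WS.
Chart row 2 tiled across columns 1-16: p p k p p k p k p p k p p k p k
Wrong side: read the tiled row from column 16 down to 1 and exchange k with p (leave o, x).
Row 4 as worked: p k p k k p k k p k p k k p k k
Stitch 15 in working order -> k

== STITCH ==
k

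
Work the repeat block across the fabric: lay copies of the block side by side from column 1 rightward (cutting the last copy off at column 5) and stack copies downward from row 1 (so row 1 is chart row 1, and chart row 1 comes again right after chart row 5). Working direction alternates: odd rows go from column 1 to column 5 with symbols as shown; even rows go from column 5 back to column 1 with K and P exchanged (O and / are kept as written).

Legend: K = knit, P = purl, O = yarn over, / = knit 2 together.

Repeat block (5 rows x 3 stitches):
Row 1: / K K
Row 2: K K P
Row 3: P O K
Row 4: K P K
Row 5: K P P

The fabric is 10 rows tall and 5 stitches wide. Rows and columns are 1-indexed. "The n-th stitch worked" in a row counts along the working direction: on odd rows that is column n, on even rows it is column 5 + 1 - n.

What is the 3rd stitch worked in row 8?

== STITCH ==
P

Derivation:
Row 8: (8-1) mod 5 = 2, so use chart row 3. Even row -> WS.
Chart row 3 tiled across columns 1-5: P O K P O
WS: work from column 5 back to column 1 (reverse the tiled row), swapping K<->P (O and / unchanged).
Row 8 as worked: O K P O K
Counting 3 along the worked row gives P.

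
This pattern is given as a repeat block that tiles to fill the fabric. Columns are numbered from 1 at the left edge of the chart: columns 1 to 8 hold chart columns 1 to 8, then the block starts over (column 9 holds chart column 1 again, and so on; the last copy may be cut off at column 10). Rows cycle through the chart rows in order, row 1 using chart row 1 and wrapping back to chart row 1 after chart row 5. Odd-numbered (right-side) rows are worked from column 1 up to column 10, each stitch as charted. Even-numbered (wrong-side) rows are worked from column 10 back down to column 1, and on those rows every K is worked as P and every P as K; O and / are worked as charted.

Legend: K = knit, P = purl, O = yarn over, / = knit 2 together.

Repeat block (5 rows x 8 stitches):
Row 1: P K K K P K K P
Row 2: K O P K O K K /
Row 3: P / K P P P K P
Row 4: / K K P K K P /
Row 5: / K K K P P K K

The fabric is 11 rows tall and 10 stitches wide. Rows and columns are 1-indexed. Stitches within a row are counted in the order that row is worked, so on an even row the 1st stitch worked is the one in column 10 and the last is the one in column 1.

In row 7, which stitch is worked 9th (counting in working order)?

== STITCH ==
K

Derivation:
Row 7: (7-1) mod 5 = 1, so use chart row 2. Odd row -> RS.
Chart row 2 tiled across columns 1-10: K O P K O K K / K O
Right side: take the tiled row as-is (worked left to right from column 1).
The 9th stitch worked is K.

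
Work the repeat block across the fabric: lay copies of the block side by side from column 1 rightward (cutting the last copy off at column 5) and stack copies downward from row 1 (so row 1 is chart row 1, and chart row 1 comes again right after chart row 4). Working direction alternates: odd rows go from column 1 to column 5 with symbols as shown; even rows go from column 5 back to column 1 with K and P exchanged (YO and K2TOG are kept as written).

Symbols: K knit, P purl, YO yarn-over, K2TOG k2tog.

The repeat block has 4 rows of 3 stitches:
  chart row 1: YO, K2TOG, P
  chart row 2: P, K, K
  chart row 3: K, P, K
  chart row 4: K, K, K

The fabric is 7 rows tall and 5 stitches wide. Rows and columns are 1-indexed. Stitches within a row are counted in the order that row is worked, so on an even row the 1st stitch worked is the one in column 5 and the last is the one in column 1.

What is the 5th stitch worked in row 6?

== STITCH ==
K

Derivation:
Row 6: (6-1) mod 4 = 1, so use chart row 2. Even row -> WS.
Chart row 2 tiled across columns 1-5: P K K P K
Wrong side: read the tiled row from column 5 down to 1 and exchange K with P (leave YO, K2TOG).
Row 6 as worked: P K P P K
The 5th stitch worked is K.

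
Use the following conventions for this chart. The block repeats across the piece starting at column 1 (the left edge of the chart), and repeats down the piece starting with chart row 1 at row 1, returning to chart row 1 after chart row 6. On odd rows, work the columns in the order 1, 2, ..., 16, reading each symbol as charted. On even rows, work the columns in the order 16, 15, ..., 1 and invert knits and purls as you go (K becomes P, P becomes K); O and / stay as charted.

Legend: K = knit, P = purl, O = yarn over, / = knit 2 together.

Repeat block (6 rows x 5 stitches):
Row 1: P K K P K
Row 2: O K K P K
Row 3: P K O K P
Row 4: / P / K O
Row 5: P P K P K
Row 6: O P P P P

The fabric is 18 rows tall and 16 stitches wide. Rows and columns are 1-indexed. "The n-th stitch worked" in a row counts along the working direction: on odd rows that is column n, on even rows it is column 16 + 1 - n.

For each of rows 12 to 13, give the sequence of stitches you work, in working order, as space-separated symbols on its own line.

Row 12: chart row 6, WS - tiled (columns 1-16): O P P P P O P P P P O P P P P O; work from column 16 back to 1 with K<->P swapped.
Row 13: chart row 1, RS - tile across columns 1-16 and work as-is.

Result:
O K K K K O K K K K O K K K K O
P K K P K P K K P K P K K P K P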